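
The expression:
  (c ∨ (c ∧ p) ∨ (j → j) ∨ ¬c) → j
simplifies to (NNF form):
j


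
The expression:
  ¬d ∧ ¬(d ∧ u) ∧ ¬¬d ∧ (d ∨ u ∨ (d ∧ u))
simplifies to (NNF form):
False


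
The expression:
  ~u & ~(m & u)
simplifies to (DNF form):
~u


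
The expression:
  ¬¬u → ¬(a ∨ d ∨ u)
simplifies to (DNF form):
¬u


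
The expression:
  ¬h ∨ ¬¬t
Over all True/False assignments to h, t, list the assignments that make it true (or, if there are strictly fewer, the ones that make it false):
is false only for:
  h=True, t=False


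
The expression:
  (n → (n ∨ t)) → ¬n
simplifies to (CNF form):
¬n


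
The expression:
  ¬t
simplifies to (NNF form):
¬t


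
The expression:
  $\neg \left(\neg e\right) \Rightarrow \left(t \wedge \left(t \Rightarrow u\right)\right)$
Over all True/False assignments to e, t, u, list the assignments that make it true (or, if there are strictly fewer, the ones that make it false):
is false only for:
  e=True, t=False, u=False;
  e=True, t=False, u=True;
  e=True, t=True, u=False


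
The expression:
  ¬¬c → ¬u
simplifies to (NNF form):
¬c ∨ ¬u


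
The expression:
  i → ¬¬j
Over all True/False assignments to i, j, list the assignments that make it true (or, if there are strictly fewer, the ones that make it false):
is false only for:
  i=True, j=False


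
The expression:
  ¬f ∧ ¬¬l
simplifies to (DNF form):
l ∧ ¬f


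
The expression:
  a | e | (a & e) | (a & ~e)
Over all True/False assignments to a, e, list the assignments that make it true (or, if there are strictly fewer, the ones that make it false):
is false only for:
  a=False, e=False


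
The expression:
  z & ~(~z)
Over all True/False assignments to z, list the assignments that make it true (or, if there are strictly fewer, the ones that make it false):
is true only for:
  z=True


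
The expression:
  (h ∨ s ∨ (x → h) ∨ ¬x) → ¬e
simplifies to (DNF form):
(x ∧ ¬h ∧ ¬s) ∨ ¬e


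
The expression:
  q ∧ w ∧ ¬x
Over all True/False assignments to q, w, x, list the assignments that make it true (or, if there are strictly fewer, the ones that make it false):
is true only for:
  q=True, w=True, x=False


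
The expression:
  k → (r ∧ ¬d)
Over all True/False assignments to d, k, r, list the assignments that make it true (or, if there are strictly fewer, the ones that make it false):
is false only for:
  d=False, k=True, r=False;
  d=True, k=True, r=False;
  d=True, k=True, r=True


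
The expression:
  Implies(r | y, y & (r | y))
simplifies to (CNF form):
y | ~r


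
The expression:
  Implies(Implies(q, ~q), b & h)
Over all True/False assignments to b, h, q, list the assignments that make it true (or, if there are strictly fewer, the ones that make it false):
is false only for:
  b=False, h=False, q=False;
  b=False, h=True, q=False;
  b=True, h=False, q=False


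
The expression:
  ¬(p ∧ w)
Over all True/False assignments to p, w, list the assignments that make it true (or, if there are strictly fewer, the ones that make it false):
is false only for:
  p=True, w=True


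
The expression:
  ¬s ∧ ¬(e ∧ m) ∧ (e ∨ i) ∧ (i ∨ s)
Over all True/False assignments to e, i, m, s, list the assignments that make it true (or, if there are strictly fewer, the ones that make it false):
is true only for:
  e=False, i=True, m=False, s=False;
  e=False, i=True, m=True, s=False;
  e=True, i=True, m=False, s=False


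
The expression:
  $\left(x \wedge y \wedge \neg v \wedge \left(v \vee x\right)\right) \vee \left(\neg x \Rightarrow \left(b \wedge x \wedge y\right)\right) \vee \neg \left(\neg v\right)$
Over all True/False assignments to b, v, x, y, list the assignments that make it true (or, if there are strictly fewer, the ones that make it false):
is false only for:
  b=False, v=False, x=False, y=False;
  b=False, v=False, x=False, y=True;
  b=True, v=False, x=False, y=False;
  b=True, v=False, x=False, y=True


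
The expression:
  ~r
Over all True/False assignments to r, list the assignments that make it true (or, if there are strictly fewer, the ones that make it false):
is true only for:
  r=False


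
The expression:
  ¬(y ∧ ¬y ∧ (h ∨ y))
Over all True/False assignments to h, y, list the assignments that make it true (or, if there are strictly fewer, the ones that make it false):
is always true.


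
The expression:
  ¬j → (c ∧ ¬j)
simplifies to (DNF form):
c ∨ j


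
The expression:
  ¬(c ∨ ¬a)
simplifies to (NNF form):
a ∧ ¬c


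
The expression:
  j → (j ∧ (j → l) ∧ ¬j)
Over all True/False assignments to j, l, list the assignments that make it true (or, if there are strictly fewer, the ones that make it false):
is true only for:
  j=False, l=False;
  j=False, l=True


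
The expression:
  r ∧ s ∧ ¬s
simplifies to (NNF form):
False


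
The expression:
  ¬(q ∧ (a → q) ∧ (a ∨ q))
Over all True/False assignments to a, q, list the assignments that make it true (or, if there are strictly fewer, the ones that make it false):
is true only for:
  a=False, q=False;
  a=True, q=False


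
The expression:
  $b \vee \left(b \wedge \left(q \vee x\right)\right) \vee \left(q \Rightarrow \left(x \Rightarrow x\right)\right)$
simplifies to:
$\text{True}$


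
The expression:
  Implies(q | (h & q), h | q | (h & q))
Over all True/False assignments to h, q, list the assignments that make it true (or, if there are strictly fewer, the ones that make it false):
is always true.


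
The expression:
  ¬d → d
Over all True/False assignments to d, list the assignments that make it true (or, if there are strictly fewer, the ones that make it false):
is true only for:
  d=True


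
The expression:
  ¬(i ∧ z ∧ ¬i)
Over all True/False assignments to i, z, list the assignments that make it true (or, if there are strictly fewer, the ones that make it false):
is always true.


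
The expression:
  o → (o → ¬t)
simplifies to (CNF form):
¬o ∨ ¬t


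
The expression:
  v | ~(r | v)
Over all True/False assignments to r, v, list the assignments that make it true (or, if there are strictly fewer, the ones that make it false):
is false only for:
  r=True, v=False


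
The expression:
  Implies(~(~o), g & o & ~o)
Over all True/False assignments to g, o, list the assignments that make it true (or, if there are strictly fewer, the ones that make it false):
is true only for:
  g=False, o=False;
  g=True, o=False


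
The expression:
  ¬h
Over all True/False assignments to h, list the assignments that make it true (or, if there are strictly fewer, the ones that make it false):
is true only for:
  h=False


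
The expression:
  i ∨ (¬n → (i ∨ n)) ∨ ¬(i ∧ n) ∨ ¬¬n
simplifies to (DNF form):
True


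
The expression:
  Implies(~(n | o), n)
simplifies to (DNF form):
n | o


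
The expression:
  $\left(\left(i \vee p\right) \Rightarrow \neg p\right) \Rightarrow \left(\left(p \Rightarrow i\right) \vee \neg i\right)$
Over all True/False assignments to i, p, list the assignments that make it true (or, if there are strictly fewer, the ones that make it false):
is always true.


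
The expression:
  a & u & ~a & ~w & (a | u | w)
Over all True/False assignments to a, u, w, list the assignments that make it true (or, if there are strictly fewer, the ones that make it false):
is never true.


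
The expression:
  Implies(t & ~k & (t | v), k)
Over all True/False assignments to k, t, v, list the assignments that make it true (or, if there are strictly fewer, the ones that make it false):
is false only for:
  k=False, t=True, v=False;
  k=False, t=True, v=True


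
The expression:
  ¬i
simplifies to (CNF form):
¬i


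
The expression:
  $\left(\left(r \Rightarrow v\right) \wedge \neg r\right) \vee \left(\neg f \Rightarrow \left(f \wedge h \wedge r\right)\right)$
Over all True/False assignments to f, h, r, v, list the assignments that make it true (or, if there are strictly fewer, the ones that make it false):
is false only for:
  f=False, h=False, r=True, v=False;
  f=False, h=False, r=True, v=True;
  f=False, h=True, r=True, v=False;
  f=False, h=True, r=True, v=True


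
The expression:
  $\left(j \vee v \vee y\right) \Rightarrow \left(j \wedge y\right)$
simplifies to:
$\left(j \wedge y\right) \vee \left(\neg j \wedge \neg v \wedge \neg y\right)$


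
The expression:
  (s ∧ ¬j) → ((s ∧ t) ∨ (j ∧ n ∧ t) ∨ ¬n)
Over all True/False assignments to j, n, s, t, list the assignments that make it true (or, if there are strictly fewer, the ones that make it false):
is false only for:
  j=False, n=True, s=True, t=False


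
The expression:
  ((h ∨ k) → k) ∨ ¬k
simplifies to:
True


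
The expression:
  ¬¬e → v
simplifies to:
v ∨ ¬e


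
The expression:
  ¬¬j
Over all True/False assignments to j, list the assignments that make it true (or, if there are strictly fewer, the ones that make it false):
is true only for:
  j=True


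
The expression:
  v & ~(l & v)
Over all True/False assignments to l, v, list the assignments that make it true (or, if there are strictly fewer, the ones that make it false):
is true only for:
  l=False, v=True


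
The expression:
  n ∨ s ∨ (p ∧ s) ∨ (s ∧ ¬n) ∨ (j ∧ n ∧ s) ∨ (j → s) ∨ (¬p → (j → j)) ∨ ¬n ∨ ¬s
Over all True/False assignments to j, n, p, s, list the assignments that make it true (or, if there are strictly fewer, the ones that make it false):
is always true.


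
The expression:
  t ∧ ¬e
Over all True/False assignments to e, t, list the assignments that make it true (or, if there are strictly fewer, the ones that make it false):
is true only for:
  e=False, t=True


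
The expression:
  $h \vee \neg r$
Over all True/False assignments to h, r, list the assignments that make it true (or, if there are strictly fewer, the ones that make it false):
is false only for:
  h=False, r=True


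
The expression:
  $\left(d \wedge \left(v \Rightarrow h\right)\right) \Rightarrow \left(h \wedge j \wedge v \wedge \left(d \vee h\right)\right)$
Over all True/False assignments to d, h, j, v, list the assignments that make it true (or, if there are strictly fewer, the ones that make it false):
is false only for:
  d=True, h=False, j=False, v=False;
  d=True, h=False, j=True, v=False;
  d=True, h=True, j=False, v=False;
  d=True, h=True, j=False, v=True;
  d=True, h=True, j=True, v=False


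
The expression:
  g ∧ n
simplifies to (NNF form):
g ∧ n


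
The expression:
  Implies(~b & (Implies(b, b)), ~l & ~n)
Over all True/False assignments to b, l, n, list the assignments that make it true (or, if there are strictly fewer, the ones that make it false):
is false only for:
  b=False, l=False, n=True;
  b=False, l=True, n=False;
  b=False, l=True, n=True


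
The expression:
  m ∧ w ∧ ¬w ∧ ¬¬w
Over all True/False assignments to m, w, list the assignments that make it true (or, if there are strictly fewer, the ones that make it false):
is never true.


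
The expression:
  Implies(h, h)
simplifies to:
True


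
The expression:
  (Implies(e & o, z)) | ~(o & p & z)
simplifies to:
True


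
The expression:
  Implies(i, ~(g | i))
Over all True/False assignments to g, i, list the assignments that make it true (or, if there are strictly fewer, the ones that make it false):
is true only for:
  g=False, i=False;
  g=True, i=False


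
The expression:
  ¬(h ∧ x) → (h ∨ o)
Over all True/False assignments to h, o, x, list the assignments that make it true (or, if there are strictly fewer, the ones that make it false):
is false only for:
  h=False, o=False, x=False;
  h=False, o=False, x=True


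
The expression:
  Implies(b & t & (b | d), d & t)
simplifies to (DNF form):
d | ~b | ~t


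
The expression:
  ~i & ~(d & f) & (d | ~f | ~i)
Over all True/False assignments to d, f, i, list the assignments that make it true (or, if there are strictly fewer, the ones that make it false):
is true only for:
  d=False, f=False, i=False;
  d=False, f=True, i=False;
  d=True, f=False, i=False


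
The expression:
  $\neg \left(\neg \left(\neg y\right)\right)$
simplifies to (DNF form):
$\neg y$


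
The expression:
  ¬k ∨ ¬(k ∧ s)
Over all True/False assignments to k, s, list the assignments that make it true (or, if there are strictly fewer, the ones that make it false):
is false only for:
  k=True, s=True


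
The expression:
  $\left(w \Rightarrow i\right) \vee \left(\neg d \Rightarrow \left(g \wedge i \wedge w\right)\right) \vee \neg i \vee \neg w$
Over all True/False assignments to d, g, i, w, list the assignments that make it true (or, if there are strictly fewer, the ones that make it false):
is always true.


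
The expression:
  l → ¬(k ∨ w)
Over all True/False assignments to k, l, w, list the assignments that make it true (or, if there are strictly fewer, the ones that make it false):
is false only for:
  k=False, l=True, w=True;
  k=True, l=True, w=False;
  k=True, l=True, w=True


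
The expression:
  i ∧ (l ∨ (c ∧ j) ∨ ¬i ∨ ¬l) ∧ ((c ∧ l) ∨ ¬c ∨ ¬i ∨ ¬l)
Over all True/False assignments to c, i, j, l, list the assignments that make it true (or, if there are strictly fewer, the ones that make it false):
is true only for:
  c=False, i=True, j=False, l=False;
  c=False, i=True, j=False, l=True;
  c=False, i=True, j=True, l=False;
  c=False, i=True, j=True, l=True;
  c=True, i=True, j=False, l=False;
  c=True, i=True, j=False, l=True;
  c=True, i=True, j=True, l=False;
  c=True, i=True, j=True, l=True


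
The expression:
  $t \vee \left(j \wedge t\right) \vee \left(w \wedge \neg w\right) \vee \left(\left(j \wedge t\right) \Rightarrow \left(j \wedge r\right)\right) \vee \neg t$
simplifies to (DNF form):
$\text{True}$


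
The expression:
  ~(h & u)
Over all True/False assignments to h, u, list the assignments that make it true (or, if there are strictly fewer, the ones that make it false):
is false only for:
  h=True, u=True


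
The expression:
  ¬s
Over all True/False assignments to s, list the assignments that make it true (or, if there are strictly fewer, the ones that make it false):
is true only for:
  s=False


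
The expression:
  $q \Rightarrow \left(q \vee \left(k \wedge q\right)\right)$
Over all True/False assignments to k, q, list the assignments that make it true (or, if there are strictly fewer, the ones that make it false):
is always true.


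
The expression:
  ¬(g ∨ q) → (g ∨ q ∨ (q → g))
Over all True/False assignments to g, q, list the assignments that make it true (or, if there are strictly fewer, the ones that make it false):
is always true.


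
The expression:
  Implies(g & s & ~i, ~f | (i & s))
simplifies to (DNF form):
i | ~f | ~g | ~s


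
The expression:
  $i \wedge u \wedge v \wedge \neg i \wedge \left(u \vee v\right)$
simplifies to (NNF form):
$\text{False}$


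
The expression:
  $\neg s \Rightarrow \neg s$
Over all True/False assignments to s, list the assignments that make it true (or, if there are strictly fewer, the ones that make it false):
is always true.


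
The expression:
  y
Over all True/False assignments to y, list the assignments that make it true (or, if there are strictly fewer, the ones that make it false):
is true only for:
  y=True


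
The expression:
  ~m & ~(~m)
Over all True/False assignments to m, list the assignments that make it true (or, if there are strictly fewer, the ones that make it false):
is never true.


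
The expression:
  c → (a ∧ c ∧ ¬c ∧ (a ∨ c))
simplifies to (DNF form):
¬c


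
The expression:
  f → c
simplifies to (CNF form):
c ∨ ¬f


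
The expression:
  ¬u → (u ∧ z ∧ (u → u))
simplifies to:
u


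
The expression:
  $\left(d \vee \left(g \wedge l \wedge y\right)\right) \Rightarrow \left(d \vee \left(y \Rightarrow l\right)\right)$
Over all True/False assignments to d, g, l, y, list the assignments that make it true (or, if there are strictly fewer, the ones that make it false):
is always true.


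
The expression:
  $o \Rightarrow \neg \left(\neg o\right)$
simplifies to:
$\text{True}$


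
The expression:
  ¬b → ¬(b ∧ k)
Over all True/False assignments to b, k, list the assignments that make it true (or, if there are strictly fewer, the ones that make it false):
is always true.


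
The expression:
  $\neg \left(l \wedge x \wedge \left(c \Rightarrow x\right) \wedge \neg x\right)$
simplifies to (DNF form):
$\text{True}$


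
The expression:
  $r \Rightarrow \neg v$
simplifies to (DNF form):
$\neg r \vee \neg v$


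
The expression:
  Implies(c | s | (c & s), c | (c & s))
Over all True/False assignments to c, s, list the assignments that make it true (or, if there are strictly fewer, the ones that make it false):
is false only for:
  c=False, s=True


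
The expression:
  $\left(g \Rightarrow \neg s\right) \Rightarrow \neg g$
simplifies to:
$s \vee \neg g$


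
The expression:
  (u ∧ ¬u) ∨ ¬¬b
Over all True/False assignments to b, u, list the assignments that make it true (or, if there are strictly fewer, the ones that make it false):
is true only for:
  b=True, u=False;
  b=True, u=True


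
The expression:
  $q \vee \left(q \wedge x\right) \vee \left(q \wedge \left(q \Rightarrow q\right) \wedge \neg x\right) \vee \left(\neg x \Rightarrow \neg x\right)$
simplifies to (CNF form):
$\text{True}$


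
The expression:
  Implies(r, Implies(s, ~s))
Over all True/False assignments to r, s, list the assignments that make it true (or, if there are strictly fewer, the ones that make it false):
is false only for:
  r=True, s=True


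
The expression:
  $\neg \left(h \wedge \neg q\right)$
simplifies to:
$q \vee \neg h$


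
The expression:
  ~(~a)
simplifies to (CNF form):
a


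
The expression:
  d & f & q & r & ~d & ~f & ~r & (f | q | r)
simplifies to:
False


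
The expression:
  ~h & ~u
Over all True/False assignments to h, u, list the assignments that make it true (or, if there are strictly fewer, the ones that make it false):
is true only for:
  h=False, u=False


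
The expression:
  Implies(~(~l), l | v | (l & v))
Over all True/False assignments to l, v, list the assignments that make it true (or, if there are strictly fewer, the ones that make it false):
is always true.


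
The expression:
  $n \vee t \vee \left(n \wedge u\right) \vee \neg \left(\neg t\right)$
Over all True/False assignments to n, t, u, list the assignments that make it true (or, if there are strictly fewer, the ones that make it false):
is false only for:
  n=False, t=False, u=False;
  n=False, t=False, u=True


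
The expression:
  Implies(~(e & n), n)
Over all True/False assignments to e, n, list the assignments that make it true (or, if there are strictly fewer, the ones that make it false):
is true only for:
  e=False, n=True;
  e=True, n=True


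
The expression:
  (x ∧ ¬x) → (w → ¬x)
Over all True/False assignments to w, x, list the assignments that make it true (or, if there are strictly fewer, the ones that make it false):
is always true.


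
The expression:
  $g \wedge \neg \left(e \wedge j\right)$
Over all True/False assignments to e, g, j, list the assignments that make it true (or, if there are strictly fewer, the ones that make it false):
is true only for:
  e=False, g=True, j=False;
  e=False, g=True, j=True;
  e=True, g=True, j=False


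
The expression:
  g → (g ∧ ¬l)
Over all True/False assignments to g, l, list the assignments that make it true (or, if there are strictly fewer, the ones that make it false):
is false only for:
  g=True, l=True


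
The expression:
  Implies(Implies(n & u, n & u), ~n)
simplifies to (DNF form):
~n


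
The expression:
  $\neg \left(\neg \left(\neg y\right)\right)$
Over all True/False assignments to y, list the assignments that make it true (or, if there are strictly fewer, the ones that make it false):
is true only for:
  y=False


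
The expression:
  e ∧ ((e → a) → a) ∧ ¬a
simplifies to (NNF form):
e ∧ ¬a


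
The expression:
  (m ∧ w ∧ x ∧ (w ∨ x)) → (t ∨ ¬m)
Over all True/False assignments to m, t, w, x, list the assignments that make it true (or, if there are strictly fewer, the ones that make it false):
is false only for:
  m=True, t=False, w=True, x=True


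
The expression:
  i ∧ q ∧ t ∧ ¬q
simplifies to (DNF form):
False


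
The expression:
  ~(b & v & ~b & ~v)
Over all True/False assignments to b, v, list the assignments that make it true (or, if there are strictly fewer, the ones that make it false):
is always true.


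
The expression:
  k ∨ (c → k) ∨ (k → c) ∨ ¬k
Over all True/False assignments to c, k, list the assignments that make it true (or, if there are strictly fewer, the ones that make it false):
is always true.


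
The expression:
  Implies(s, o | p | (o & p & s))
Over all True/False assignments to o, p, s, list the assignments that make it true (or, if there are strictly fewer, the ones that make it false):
is false only for:
  o=False, p=False, s=True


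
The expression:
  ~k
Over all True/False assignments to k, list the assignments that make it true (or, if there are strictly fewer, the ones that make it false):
is true only for:
  k=False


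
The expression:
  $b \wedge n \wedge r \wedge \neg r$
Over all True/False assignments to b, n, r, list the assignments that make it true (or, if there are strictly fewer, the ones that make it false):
is never true.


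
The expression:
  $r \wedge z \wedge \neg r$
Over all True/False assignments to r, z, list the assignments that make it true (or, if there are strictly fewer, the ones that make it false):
is never true.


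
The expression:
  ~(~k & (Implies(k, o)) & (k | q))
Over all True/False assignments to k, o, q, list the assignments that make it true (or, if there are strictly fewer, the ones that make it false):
is false only for:
  k=False, o=False, q=True;
  k=False, o=True, q=True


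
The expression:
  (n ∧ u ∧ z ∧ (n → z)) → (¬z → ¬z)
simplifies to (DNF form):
True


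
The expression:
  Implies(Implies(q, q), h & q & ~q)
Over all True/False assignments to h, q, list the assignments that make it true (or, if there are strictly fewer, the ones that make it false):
is never true.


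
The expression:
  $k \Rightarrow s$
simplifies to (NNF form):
$s \vee \neg k$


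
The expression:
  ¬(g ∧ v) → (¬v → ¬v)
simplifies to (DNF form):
True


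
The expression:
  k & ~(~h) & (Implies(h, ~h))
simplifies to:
False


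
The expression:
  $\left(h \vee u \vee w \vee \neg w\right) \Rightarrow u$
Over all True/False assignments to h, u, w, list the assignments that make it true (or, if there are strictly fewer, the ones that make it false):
is true only for:
  h=False, u=True, w=False;
  h=False, u=True, w=True;
  h=True, u=True, w=False;
  h=True, u=True, w=True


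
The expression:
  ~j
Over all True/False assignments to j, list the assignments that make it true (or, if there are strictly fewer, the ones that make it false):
is true only for:
  j=False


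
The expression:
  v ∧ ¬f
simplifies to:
v ∧ ¬f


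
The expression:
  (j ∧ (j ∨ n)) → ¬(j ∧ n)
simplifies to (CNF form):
¬j ∨ ¬n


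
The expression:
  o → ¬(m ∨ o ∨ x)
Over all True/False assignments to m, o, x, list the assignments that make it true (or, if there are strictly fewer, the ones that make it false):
is true only for:
  m=False, o=False, x=False;
  m=False, o=False, x=True;
  m=True, o=False, x=False;
  m=True, o=False, x=True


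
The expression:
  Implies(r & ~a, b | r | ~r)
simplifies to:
True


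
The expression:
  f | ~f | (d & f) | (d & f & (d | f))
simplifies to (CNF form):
True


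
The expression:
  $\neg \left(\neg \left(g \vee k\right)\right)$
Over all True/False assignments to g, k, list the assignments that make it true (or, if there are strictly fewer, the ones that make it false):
is false only for:
  g=False, k=False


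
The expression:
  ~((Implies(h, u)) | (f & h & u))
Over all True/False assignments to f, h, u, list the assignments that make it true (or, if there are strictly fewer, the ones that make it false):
is true only for:
  f=False, h=True, u=False;
  f=True, h=True, u=False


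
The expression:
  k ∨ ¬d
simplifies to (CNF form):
k ∨ ¬d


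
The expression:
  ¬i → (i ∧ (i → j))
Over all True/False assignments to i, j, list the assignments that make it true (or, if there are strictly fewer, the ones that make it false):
is true only for:
  i=True, j=False;
  i=True, j=True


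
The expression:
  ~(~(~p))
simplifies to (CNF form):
~p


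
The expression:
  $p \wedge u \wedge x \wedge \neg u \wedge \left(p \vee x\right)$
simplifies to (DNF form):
$\text{False}$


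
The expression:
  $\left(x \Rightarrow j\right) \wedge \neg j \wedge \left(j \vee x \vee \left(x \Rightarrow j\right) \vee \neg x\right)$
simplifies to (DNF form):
$\neg j \wedge \neg x$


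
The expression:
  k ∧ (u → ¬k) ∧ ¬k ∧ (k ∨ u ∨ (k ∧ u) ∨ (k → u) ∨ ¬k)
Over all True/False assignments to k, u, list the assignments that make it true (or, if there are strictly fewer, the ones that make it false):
is never true.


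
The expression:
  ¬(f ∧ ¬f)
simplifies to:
True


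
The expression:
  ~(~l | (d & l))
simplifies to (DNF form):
l & ~d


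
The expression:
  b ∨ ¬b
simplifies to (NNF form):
True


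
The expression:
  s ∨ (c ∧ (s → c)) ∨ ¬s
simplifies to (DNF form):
True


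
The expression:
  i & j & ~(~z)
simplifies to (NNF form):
i & j & z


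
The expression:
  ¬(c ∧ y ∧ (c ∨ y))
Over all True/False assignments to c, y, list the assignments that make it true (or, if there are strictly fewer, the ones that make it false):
is false only for:
  c=True, y=True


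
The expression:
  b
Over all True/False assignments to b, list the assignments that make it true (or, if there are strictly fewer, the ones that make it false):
is true only for:
  b=True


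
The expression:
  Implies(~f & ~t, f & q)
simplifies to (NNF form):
f | t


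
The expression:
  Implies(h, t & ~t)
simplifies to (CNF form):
~h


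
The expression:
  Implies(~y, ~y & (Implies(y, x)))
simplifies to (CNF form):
True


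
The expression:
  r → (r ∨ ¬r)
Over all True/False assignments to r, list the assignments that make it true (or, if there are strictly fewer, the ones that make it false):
is always true.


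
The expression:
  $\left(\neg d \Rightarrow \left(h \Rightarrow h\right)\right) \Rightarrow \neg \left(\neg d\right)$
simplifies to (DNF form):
$d$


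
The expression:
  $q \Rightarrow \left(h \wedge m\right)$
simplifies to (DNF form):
$\left(h \wedge m\right) \vee \neg q$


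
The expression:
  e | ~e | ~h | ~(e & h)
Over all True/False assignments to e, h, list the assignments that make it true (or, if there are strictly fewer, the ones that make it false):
is always true.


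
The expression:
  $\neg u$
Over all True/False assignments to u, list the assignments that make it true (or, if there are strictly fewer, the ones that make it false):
is true only for:
  u=False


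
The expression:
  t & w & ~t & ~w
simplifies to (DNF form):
False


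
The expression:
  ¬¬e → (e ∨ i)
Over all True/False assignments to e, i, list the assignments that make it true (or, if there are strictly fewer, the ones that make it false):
is always true.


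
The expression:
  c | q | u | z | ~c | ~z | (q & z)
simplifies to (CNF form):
True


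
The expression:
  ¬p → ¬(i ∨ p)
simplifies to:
p ∨ ¬i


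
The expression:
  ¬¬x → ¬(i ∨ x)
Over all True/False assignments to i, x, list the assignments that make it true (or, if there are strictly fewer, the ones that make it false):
is true only for:
  i=False, x=False;
  i=True, x=False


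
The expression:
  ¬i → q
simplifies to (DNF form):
i ∨ q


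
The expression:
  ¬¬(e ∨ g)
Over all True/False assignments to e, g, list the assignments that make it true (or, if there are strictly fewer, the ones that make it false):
is false only for:
  e=False, g=False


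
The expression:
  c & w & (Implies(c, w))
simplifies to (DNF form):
c & w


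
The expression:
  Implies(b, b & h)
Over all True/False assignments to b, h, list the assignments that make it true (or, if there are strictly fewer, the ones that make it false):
is false only for:
  b=True, h=False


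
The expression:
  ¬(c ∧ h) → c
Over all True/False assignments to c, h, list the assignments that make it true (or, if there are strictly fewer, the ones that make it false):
is true only for:
  c=True, h=False;
  c=True, h=True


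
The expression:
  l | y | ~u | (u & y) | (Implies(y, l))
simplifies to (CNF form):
True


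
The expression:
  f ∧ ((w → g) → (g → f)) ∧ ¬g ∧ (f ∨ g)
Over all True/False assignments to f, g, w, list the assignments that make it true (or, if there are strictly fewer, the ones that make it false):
is true only for:
  f=True, g=False, w=False;
  f=True, g=False, w=True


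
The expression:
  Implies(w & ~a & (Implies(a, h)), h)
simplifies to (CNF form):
a | h | ~w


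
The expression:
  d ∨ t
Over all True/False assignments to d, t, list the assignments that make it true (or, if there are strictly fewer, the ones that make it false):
is false only for:
  d=False, t=False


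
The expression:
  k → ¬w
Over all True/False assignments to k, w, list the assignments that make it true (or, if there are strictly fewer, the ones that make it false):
is false only for:
  k=True, w=True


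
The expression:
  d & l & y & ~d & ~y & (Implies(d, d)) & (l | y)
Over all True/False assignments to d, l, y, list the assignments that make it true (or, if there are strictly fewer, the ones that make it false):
is never true.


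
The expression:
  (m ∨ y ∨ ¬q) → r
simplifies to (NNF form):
r ∨ (q ∧ ¬m ∧ ¬y)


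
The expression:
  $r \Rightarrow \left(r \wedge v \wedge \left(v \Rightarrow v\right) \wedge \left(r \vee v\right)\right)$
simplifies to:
$v \vee \neg r$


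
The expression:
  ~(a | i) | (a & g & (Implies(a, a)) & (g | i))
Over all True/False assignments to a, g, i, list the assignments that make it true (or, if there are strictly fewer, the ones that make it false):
is true only for:
  a=False, g=False, i=False;
  a=False, g=True, i=False;
  a=True, g=True, i=False;
  a=True, g=True, i=True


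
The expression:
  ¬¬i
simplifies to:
i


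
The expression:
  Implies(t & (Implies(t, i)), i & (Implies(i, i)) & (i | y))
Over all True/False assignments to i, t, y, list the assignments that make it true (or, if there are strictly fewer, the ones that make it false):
is always true.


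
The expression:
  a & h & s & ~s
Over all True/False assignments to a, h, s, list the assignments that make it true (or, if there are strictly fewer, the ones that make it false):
is never true.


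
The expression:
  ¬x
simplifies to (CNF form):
¬x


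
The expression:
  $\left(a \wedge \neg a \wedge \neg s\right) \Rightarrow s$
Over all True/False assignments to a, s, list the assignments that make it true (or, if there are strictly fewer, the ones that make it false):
is always true.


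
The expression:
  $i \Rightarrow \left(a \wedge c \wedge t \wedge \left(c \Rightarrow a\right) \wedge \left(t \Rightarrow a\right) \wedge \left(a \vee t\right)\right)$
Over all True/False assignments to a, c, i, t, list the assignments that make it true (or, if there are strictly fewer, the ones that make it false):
is false only for:
  a=False, c=False, i=True, t=False;
  a=False, c=False, i=True, t=True;
  a=False, c=True, i=True, t=False;
  a=False, c=True, i=True, t=True;
  a=True, c=False, i=True, t=False;
  a=True, c=False, i=True, t=True;
  a=True, c=True, i=True, t=False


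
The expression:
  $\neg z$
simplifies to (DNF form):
$\neg z$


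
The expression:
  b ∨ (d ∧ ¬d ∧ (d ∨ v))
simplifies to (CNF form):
b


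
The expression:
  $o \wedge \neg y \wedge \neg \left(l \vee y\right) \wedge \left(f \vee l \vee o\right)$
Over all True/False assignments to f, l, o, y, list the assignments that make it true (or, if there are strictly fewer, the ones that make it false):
is true only for:
  f=False, l=False, o=True, y=False;
  f=True, l=False, o=True, y=False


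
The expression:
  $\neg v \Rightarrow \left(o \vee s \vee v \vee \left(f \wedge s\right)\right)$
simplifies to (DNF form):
$o \vee s \vee v$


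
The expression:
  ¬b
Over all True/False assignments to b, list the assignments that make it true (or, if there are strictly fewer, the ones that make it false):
is true only for:
  b=False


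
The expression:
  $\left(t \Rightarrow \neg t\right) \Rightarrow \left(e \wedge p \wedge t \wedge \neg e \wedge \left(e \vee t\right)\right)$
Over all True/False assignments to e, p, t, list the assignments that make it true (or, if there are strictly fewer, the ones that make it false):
is true only for:
  e=False, p=False, t=True;
  e=False, p=True, t=True;
  e=True, p=False, t=True;
  e=True, p=True, t=True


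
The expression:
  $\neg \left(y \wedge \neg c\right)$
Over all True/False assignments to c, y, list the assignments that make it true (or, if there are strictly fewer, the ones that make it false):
is false only for:
  c=False, y=True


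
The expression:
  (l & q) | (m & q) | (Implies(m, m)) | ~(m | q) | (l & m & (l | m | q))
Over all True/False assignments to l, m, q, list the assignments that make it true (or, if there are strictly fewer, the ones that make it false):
is always true.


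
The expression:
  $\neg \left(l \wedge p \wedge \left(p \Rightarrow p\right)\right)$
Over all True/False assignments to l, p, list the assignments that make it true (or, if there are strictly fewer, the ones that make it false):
is false only for:
  l=True, p=True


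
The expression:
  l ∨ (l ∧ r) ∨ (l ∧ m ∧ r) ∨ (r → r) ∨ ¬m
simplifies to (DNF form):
True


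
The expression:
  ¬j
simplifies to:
¬j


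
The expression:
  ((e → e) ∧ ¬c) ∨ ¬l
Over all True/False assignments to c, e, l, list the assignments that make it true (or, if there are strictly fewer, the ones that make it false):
is false only for:
  c=True, e=False, l=True;
  c=True, e=True, l=True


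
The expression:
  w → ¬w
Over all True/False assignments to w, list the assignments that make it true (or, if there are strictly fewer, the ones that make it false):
is true only for:
  w=False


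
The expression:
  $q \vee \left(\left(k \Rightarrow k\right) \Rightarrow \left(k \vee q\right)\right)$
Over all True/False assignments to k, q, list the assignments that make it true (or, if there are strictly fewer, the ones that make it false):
is false only for:
  k=False, q=False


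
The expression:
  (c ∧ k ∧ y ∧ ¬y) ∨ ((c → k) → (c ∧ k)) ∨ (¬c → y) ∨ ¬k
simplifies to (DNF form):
c ∨ y ∨ ¬k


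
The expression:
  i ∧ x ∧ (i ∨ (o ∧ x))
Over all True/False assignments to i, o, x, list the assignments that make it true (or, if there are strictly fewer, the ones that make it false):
is true only for:
  i=True, o=False, x=True;
  i=True, o=True, x=True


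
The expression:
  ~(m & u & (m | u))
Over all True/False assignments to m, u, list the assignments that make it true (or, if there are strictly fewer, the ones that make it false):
is false only for:
  m=True, u=True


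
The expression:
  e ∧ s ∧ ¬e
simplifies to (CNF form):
False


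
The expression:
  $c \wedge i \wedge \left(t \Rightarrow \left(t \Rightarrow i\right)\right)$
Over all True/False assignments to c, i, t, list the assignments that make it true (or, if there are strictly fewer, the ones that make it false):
is true only for:
  c=True, i=True, t=False;
  c=True, i=True, t=True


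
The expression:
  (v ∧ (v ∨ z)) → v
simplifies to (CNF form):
True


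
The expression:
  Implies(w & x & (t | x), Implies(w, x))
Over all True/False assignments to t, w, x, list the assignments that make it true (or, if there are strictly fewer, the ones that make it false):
is always true.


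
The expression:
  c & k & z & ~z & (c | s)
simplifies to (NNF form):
False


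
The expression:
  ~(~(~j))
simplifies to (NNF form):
~j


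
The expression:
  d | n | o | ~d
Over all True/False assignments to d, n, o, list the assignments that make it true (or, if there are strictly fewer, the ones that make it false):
is always true.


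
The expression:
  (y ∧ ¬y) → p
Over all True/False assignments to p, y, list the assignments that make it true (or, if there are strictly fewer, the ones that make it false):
is always true.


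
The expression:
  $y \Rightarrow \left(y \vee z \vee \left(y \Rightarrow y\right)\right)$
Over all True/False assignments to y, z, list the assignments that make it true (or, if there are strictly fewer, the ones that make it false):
is always true.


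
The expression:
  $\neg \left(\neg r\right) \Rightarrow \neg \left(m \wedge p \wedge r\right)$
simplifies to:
$\neg m \vee \neg p \vee \neg r$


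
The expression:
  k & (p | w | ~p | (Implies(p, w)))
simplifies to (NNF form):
k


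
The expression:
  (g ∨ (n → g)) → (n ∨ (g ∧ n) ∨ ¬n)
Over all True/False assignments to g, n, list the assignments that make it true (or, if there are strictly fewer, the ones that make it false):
is always true.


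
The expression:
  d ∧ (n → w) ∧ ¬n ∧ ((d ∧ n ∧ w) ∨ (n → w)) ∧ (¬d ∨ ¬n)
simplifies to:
d ∧ ¬n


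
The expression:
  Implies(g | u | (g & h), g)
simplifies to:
g | ~u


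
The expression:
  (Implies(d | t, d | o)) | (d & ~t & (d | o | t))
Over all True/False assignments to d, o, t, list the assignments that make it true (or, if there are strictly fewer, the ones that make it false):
is false only for:
  d=False, o=False, t=True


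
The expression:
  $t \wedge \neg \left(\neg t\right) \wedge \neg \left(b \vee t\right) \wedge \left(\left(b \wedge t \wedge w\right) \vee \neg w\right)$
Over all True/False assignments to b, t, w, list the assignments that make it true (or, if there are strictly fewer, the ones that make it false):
is never true.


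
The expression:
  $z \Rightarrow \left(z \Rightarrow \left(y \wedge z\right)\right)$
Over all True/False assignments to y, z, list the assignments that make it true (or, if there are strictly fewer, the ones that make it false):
is false only for:
  y=False, z=True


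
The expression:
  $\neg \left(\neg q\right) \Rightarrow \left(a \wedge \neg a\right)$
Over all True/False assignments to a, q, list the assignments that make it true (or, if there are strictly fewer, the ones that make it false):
is true only for:
  a=False, q=False;
  a=True, q=False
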